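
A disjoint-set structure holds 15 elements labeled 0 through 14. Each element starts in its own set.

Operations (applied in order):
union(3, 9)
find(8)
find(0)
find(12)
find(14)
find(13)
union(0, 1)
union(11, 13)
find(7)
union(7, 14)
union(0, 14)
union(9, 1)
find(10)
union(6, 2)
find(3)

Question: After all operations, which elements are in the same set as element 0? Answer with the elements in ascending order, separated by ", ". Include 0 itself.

Answer: 0, 1, 3, 7, 9, 14

Derivation:
Step 1: union(3, 9) -> merged; set of 3 now {3, 9}
Step 2: find(8) -> no change; set of 8 is {8}
Step 3: find(0) -> no change; set of 0 is {0}
Step 4: find(12) -> no change; set of 12 is {12}
Step 5: find(14) -> no change; set of 14 is {14}
Step 6: find(13) -> no change; set of 13 is {13}
Step 7: union(0, 1) -> merged; set of 0 now {0, 1}
Step 8: union(11, 13) -> merged; set of 11 now {11, 13}
Step 9: find(7) -> no change; set of 7 is {7}
Step 10: union(7, 14) -> merged; set of 7 now {7, 14}
Step 11: union(0, 14) -> merged; set of 0 now {0, 1, 7, 14}
Step 12: union(9, 1) -> merged; set of 9 now {0, 1, 3, 7, 9, 14}
Step 13: find(10) -> no change; set of 10 is {10}
Step 14: union(6, 2) -> merged; set of 6 now {2, 6}
Step 15: find(3) -> no change; set of 3 is {0, 1, 3, 7, 9, 14}
Component of 0: {0, 1, 3, 7, 9, 14}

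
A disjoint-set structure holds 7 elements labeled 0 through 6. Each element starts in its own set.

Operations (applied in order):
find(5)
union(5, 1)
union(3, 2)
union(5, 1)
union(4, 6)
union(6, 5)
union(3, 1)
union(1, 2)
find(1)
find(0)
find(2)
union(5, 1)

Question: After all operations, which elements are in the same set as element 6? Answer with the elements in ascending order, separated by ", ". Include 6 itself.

Answer: 1, 2, 3, 4, 5, 6

Derivation:
Step 1: find(5) -> no change; set of 5 is {5}
Step 2: union(5, 1) -> merged; set of 5 now {1, 5}
Step 3: union(3, 2) -> merged; set of 3 now {2, 3}
Step 4: union(5, 1) -> already same set; set of 5 now {1, 5}
Step 5: union(4, 6) -> merged; set of 4 now {4, 6}
Step 6: union(6, 5) -> merged; set of 6 now {1, 4, 5, 6}
Step 7: union(3, 1) -> merged; set of 3 now {1, 2, 3, 4, 5, 6}
Step 8: union(1, 2) -> already same set; set of 1 now {1, 2, 3, 4, 5, 6}
Step 9: find(1) -> no change; set of 1 is {1, 2, 3, 4, 5, 6}
Step 10: find(0) -> no change; set of 0 is {0}
Step 11: find(2) -> no change; set of 2 is {1, 2, 3, 4, 5, 6}
Step 12: union(5, 1) -> already same set; set of 5 now {1, 2, 3, 4, 5, 6}
Component of 6: {1, 2, 3, 4, 5, 6}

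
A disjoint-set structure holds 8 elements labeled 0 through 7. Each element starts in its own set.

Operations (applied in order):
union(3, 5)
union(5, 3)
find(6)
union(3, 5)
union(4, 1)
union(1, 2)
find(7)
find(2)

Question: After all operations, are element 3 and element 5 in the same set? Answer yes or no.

Step 1: union(3, 5) -> merged; set of 3 now {3, 5}
Step 2: union(5, 3) -> already same set; set of 5 now {3, 5}
Step 3: find(6) -> no change; set of 6 is {6}
Step 4: union(3, 5) -> already same set; set of 3 now {3, 5}
Step 5: union(4, 1) -> merged; set of 4 now {1, 4}
Step 6: union(1, 2) -> merged; set of 1 now {1, 2, 4}
Step 7: find(7) -> no change; set of 7 is {7}
Step 8: find(2) -> no change; set of 2 is {1, 2, 4}
Set of 3: {3, 5}; 5 is a member.

Answer: yes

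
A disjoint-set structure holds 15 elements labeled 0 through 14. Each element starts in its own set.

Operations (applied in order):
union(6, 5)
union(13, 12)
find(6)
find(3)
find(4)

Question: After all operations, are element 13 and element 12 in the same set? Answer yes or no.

Step 1: union(6, 5) -> merged; set of 6 now {5, 6}
Step 2: union(13, 12) -> merged; set of 13 now {12, 13}
Step 3: find(6) -> no change; set of 6 is {5, 6}
Step 4: find(3) -> no change; set of 3 is {3}
Step 5: find(4) -> no change; set of 4 is {4}
Set of 13: {12, 13}; 12 is a member.

Answer: yes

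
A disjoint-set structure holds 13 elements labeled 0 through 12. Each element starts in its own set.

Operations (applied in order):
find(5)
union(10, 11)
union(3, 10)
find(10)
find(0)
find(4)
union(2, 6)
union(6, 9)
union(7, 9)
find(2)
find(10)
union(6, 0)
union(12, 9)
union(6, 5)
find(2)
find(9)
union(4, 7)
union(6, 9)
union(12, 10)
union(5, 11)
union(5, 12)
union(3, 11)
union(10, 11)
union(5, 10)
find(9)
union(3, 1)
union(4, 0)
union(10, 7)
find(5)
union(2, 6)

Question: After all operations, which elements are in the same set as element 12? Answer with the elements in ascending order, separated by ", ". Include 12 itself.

Answer: 0, 1, 2, 3, 4, 5, 6, 7, 9, 10, 11, 12

Derivation:
Step 1: find(5) -> no change; set of 5 is {5}
Step 2: union(10, 11) -> merged; set of 10 now {10, 11}
Step 3: union(3, 10) -> merged; set of 3 now {3, 10, 11}
Step 4: find(10) -> no change; set of 10 is {3, 10, 11}
Step 5: find(0) -> no change; set of 0 is {0}
Step 6: find(4) -> no change; set of 4 is {4}
Step 7: union(2, 6) -> merged; set of 2 now {2, 6}
Step 8: union(6, 9) -> merged; set of 6 now {2, 6, 9}
Step 9: union(7, 9) -> merged; set of 7 now {2, 6, 7, 9}
Step 10: find(2) -> no change; set of 2 is {2, 6, 7, 9}
Step 11: find(10) -> no change; set of 10 is {3, 10, 11}
Step 12: union(6, 0) -> merged; set of 6 now {0, 2, 6, 7, 9}
Step 13: union(12, 9) -> merged; set of 12 now {0, 2, 6, 7, 9, 12}
Step 14: union(6, 5) -> merged; set of 6 now {0, 2, 5, 6, 7, 9, 12}
Step 15: find(2) -> no change; set of 2 is {0, 2, 5, 6, 7, 9, 12}
Step 16: find(9) -> no change; set of 9 is {0, 2, 5, 6, 7, 9, 12}
Step 17: union(4, 7) -> merged; set of 4 now {0, 2, 4, 5, 6, 7, 9, 12}
Step 18: union(6, 9) -> already same set; set of 6 now {0, 2, 4, 5, 6, 7, 9, 12}
Step 19: union(12, 10) -> merged; set of 12 now {0, 2, 3, 4, 5, 6, 7, 9, 10, 11, 12}
Step 20: union(5, 11) -> already same set; set of 5 now {0, 2, 3, 4, 5, 6, 7, 9, 10, 11, 12}
Step 21: union(5, 12) -> already same set; set of 5 now {0, 2, 3, 4, 5, 6, 7, 9, 10, 11, 12}
Step 22: union(3, 11) -> already same set; set of 3 now {0, 2, 3, 4, 5, 6, 7, 9, 10, 11, 12}
Step 23: union(10, 11) -> already same set; set of 10 now {0, 2, 3, 4, 5, 6, 7, 9, 10, 11, 12}
Step 24: union(5, 10) -> already same set; set of 5 now {0, 2, 3, 4, 5, 6, 7, 9, 10, 11, 12}
Step 25: find(9) -> no change; set of 9 is {0, 2, 3, 4, 5, 6, 7, 9, 10, 11, 12}
Step 26: union(3, 1) -> merged; set of 3 now {0, 1, 2, 3, 4, 5, 6, 7, 9, 10, 11, 12}
Step 27: union(4, 0) -> already same set; set of 4 now {0, 1, 2, 3, 4, 5, 6, 7, 9, 10, 11, 12}
Step 28: union(10, 7) -> already same set; set of 10 now {0, 1, 2, 3, 4, 5, 6, 7, 9, 10, 11, 12}
Step 29: find(5) -> no change; set of 5 is {0, 1, 2, 3, 4, 5, 6, 7, 9, 10, 11, 12}
Step 30: union(2, 6) -> already same set; set of 2 now {0, 1, 2, 3, 4, 5, 6, 7, 9, 10, 11, 12}
Component of 12: {0, 1, 2, 3, 4, 5, 6, 7, 9, 10, 11, 12}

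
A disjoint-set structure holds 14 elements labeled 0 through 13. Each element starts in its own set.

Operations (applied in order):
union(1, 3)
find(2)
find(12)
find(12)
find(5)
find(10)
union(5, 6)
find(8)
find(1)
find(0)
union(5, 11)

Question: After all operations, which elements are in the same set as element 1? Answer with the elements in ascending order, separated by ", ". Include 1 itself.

Answer: 1, 3

Derivation:
Step 1: union(1, 3) -> merged; set of 1 now {1, 3}
Step 2: find(2) -> no change; set of 2 is {2}
Step 3: find(12) -> no change; set of 12 is {12}
Step 4: find(12) -> no change; set of 12 is {12}
Step 5: find(5) -> no change; set of 5 is {5}
Step 6: find(10) -> no change; set of 10 is {10}
Step 7: union(5, 6) -> merged; set of 5 now {5, 6}
Step 8: find(8) -> no change; set of 8 is {8}
Step 9: find(1) -> no change; set of 1 is {1, 3}
Step 10: find(0) -> no change; set of 0 is {0}
Step 11: union(5, 11) -> merged; set of 5 now {5, 6, 11}
Component of 1: {1, 3}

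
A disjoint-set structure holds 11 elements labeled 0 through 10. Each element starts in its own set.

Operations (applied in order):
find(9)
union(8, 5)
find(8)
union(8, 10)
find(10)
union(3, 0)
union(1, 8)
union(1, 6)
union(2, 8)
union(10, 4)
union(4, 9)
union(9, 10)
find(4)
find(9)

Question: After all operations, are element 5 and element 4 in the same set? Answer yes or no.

Answer: yes

Derivation:
Step 1: find(9) -> no change; set of 9 is {9}
Step 2: union(8, 5) -> merged; set of 8 now {5, 8}
Step 3: find(8) -> no change; set of 8 is {5, 8}
Step 4: union(8, 10) -> merged; set of 8 now {5, 8, 10}
Step 5: find(10) -> no change; set of 10 is {5, 8, 10}
Step 6: union(3, 0) -> merged; set of 3 now {0, 3}
Step 7: union(1, 8) -> merged; set of 1 now {1, 5, 8, 10}
Step 8: union(1, 6) -> merged; set of 1 now {1, 5, 6, 8, 10}
Step 9: union(2, 8) -> merged; set of 2 now {1, 2, 5, 6, 8, 10}
Step 10: union(10, 4) -> merged; set of 10 now {1, 2, 4, 5, 6, 8, 10}
Step 11: union(4, 9) -> merged; set of 4 now {1, 2, 4, 5, 6, 8, 9, 10}
Step 12: union(9, 10) -> already same set; set of 9 now {1, 2, 4, 5, 6, 8, 9, 10}
Step 13: find(4) -> no change; set of 4 is {1, 2, 4, 5, 6, 8, 9, 10}
Step 14: find(9) -> no change; set of 9 is {1, 2, 4, 5, 6, 8, 9, 10}
Set of 5: {1, 2, 4, 5, 6, 8, 9, 10}; 4 is a member.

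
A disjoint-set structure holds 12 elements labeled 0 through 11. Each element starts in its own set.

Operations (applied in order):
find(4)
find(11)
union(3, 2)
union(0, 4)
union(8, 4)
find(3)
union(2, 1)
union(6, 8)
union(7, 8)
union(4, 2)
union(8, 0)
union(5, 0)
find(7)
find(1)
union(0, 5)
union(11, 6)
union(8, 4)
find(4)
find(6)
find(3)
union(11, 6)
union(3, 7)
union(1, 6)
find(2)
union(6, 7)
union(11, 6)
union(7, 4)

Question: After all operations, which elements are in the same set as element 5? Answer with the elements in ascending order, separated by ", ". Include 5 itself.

Answer: 0, 1, 2, 3, 4, 5, 6, 7, 8, 11

Derivation:
Step 1: find(4) -> no change; set of 4 is {4}
Step 2: find(11) -> no change; set of 11 is {11}
Step 3: union(3, 2) -> merged; set of 3 now {2, 3}
Step 4: union(0, 4) -> merged; set of 0 now {0, 4}
Step 5: union(8, 4) -> merged; set of 8 now {0, 4, 8}
Step 6: find(3) -> no change; set of 3 is {2, 3}
Step 7: union(2, 1) -> merged; set of 2 now {1, 2, 3}
Step 8: union(6, 8) -> merged; set of 6 now {0, 4, 6, 8}
Step 9: union(7, 8) -> merged; set of 7 now {0, 4, 6, 7, 8}
Step 10: union(4, 2) -> merged; set of 4 now {0, 1, 2, 3, 4, 6, 7, 8}
Step 11: union(8, 0) -> already same set; set of 8 now {0, 1, 2, 3, 4, 6, 7, 8}
Step 12: union(5, 0) -> merged; set of 5 now {0, 1, 2, 3, 4, 5, 6, 7, 8}
Step 13: find(7) -> no change; set of 7 is {0, 1, 2, 3, 4, 5, 6, 7, 8}
Step 14: find(1) -> no change; set of 1 is {0, 1, 2, 3, 4, 5, 6, 7, 8}
Step 15: union(0, 5) -> already same set; set of 0 now {0, 1, 2, 3, 4, 5, 6, 7, 8}
Step 16: union(11, 6) -> merged; set of 11 now {0, 1, 2, 3, 4, 5, 6, 7, 8, 11}
Step 17: union(8, 4) -> already same set; set of 8 now {0, 1, 2, 3, 4, 5, 6, 7, 8, 11}
Step 18: find(4) -> no change; set of 4 is {0, 1, 2, 3, 4, 5, 6, 7, 8, 11}
Step 19: find(6) -> no change; set of 6 is {0, 1, 2, 3, 4, 5, 6, 7, 8, 11}
Step 20: find(3) -> no change; set of 3 is {0, 1, 2, 3, 4, 5, 6, 7, 8, 11}
Step 21: union(11, 6) -> already same set; set of 11 now {0, 1, 2, 3, 4, 5, 6, 7, 8, 11}
Step 22: union(3, 7) -> already same set; set of 3 now {0, 1, 2, 3, 4, 5, 6, 7, 8, 11}
Step 23: union(1, 6) -> already same set; set of 1 now {0, 1, 2, 3, 4, 5, 6, 7, 8, 11}
Step 24: find(2) -> no change; set of 2 is {0, 1, 2, 3, 4, 5, 6, 7, 8, 11}
Step 25: union(6, 7) -> already same set; set of 6 now {0, 1, 2, 3, 4, 5, 6, 7, 8, 11}
Step 26: union(11, 6) -> already same set; set of 11 now {0, 1, 2, 3, 4, 5, 6, 7, 8, 11}
Step 27: union(7, 4) -> already same set; set of 7 now {0, 1, 2, 3, 4, 5, 6, 7, 8, 11}
Component of 5: {0, 1, 2, 3, 4, 5, 6, 7, 8, 11}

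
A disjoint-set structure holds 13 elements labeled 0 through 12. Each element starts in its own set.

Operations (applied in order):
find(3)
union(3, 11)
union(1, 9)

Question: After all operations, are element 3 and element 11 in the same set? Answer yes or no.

Step 1: find(3) -> no change; set of 3 is {3}
Step 2: union(3, 11) -> merged; set of 3 now {3, 11}
Step 3: union(1, 9) -> merged; set of 1 now {1, 9}
Set of 3: {3, 11}; 11 is a member.

Answer: yes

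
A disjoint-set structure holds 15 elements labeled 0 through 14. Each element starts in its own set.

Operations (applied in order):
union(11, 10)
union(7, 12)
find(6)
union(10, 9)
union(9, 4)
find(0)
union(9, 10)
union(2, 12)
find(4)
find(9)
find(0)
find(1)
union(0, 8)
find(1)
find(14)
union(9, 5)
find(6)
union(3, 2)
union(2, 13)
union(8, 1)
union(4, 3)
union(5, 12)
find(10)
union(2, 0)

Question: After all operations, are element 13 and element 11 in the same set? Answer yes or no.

Step 1: union(11, 10) -> merged; set of 11 now {10, 11}
Step 2: union(7, 12) -> merged; set of 7 now {7, 12}
Step 3: find(6) -> no change; set of 6 is {6}
Step 4: union(10, 9) -> merged; set of 10 now {9, 10, 11}
Step 5: union(9, 4) -> merged; set of 9 now {4, 9, 10, 11}
Step 6: find(0) -> no change; set of 0 is {0}
Step 7: union(9, 10) -> already same set; set of 9 now {4, 9, 10, 11}
Step 8: union(2, 12) -> merged; set of 2 now {2, 7, 12}
Step 9: find(4) -> no change; set of 4 is {4, 9, 10, 11}
Step 10: find(9) -> no change; set of 9 is {4, 9, 10, 11}
Step 11: find(0) -> no change; set of 0 is {0}
Step 12: find(1) -> no change; set of 1 is {1}
Step 13: union(0, 8) -> merged; set of 0 now {0, 8}
Step 14: find(1) -> no change; set of 1 is {1}
Step 15: find(14) -> no change; set of 14 is {14}
Step 16: union(9, 5) -> merged; set of 9 now {4, 5, 9, 10, 11}
Step 17: find(6) -> no change; set of 6 is {6}
Step 18: union(3, 2) -> merged; set of 3 now {2, 3, 7, 12}
Step 19: union(2, 13) -> merged; set of 2 now {2, 3, 7, 12, 13}
Step 20: union(8, 1) -> merged; set of 8 now {0, 1, 8}
Step 21: union(4, 3) -> merged; set of 4 now {2, 3, 4, 5, 7, 9, 10, 11, 12, 13}
Step 22: union(5, 12) -> already same set; set of 5 now {2, 3, 4, 5, 7, 9, 10, 11, 12, 13}
Step 23: find(10) -> no change; set of 10 is {2, 3, 4, 5, 7, 9, 10, 11, 12, 13}
Step 24: union(2, 0) -> merged; set of 2 now {0, 1, 2, 3, 4, 5, 7, 8, 9, 10, 11, 12, 13}
Set of 13: {0, 1, 2, 3, 4, 5, 7, 8, 9, 10, 11, 12, 13}; 11 is a member.

Answer: yes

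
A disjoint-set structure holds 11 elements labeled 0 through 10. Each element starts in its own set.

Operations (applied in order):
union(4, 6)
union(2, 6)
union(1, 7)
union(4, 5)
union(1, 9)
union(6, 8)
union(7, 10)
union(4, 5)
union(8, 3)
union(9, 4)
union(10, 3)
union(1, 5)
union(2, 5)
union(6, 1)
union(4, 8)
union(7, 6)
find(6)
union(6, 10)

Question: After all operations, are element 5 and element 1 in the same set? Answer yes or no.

Step 1: union(4, 6) -> merged; set of 4 now {4, 6}
Step 2: union(2, 6) -> merged; set of 2 now {2, 4, 6}
Step 3: union(1, 7) -> merged; set of 1 now {1, 7}
Step 4: union(4, 5) -> merged; set of 4 now {2, 4, 5, 6}
Step 5: union(1, 9) -> merged; set of 1 now {1, 7, 9}
Step 6: union(6, 8) -> merged; set of 6 now {2, 4, 5, 6, 8}
Step 7: union(7, 10) -> merged; set of 7 now {1, 7, 9, 10}
Step 8: union(4, 5) -> already same set; set of 4 now {2, 4, 5, 6, 8}
Step 9: union(8, 3) -> merged; set of 8 now {2, 3, 4, 5, 6, 8}
Step 10: union(9, 4) -> merged; set of 9 now {1, 2, 3, 4, 5, 6, 7, 8, 9, 10}
Step 11: union(10, 3) -> already same set; set of 10 now {1, 2, 3, 4, 5, 6, 7, 8, 9, 10}
Step 12: union(1, 5) -> already same set; set of 1 now {1, 2, 3, 4, 5, 6, 7, 8, 9, 10}
Step 13: union(2, 5) -> already same set; set of 2 now {1, 2, 3, 4, 5, 6, 7, 8, 9, 10}
Step 14: union(6, 1) -> already same set; set of 6 now {1, 2, 3, 4, 5, 6, 7, 8, 9, 10}
Step 15: union(4, 8) -> already same set; set of 4 now {1, 2, 3, 4, 5, 6, 7, 8, 9, 10}
Step 16: union(7, 6) -> already same set; set of 7 now {1, 2, 3, 4, 5, 6, 7, 8, 9, 10}
Step 17: find(6) -> no change; set of 6 is {1, 2, 3, 4, 5, 6, 7, 8, 9, 10}
Step 18: union(6, 10) -> already same set; set of 6 now {1, 2, 3, 4, 5, 6, 7, 8, 9, 10}
Set of 5: {1, 2, 3, 4, 5, 6, 7, 8, 9, 10}; 1 is a member.

Answer: yes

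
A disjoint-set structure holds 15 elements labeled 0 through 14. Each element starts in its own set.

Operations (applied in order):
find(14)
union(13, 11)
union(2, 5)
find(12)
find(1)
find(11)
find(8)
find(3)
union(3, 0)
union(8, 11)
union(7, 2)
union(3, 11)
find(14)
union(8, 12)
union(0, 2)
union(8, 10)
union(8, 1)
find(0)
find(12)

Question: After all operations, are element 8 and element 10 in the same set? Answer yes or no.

Answer: yes

Derivation:
Step 1: find(14) -> no change; set of 14 is {14}
Step 2: union(13, 11) -> merged; set of 13 now {11, 13}
Step 3: union(2, 5) -> merged; set of 2 now {2, 5}
Step 4: find(12) -> no change; set of 12 is {12}
Step 5: find(1) -> no change; set of 1 is {1}
Step 6: find(11) -> no change; set of 11 is {11, 13}
Step 7: find(8) -> no change; set of 8 is {8}
Step 8: find(3) -> no change; set of 3 is {3}
Step 9: union(3, 0) -> merged; set of 3 now {0, 3}
Step 10: union(8, 11) -> merged; set of 8 now {8, 11, 13}
Step 11: union(7, 2) -> merged; set of 7 now {2, 5, 7}
Step 12: union(3, 11) -> merged; set of 3 now {0, 3, 8, 11, 13}
Step 13: find(14) -> no change; set of 14 is {14}
Step 14: union(8, 12) -> merged; set of 8 now {0, 3, 8, 11, 12, 13}
Step 15: union(0, 2) -> merged; set of 0 now {0, 2, 3, 5, 7, 8, 11, 12, 13}
Step 16: union(8, 10) -> merged; set of 8 now {0, 2, 3, 5, 7, 8, 10, 11, 12, 13}
Step 17: union(8, 1) -> merged; set of 8 now {0, 1, 2, 3, 5, 7, 8, 10, 11, 12, 13}
Step 18: find(0) -> no change; set of 0 is {0, 1, 2, 3, 5, 7, 8, 10, 11, 12, 13}
Step 19: find(12) -> no change; set of 12 is {0, 1, 2, 3, 5, 7, 8, 10, 11, 12, 13}
Set of 8: {0, 1, 2, 3, 5, 7, 8, 10, 11, 12, 13}; 10 is a member.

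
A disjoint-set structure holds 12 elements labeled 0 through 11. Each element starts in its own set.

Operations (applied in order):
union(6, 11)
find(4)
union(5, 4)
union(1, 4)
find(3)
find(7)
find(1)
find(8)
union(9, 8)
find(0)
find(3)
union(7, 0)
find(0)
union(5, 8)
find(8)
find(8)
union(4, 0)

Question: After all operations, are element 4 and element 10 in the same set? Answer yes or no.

Step 1: union(6, 11) -> merged; set of 6 now {6, 11}
Step 2: find(4) -> no change; set of 4 is {4}
Step 3: union(5, 4) -> merged; set of 5 now {4, 5}
Step 4: union(1, 4) -> merged; set of 1 now {1, 4, 5}
Step 5: find(3) -> no change; set of 3 is {3}
Step 6: find(7) -> no change; set of 7 is {7}
Step 7: find(1) -> no change; set of 1 is {1, 4, 5}
Step 8: find(8) -> no change; set of 8 is {8}
Step 9: union(9, 8) -> merged; set of 9 now {8, 9}
Step 10: find(0) -> no change; set of 0 is {0}
Step 11: find(3) -> no change; set of 3 is {3}
Step 12: union(7, 0) -> merged; set of 7 now {0, 7}
Step 13: find(0) -> no change; set of 0 is {0, 7}
Step 14: union(5, 8) -> merged; set of 5 now {1, 4, 5, 8, 9}
Step 15: find(8) -> no change; set of 8 is {1, 4, 5, 8, 9}
Step 16: find(8) -> no change; set of 8 is {1, 4, 5, 8, 9}
Step 17: union(4, 0) -> merged; set of 4 now {0, 1, 4, 5, 7, 8, 9}
Set of 4: {0, 1, 4, 5, 7, 8, 9}; 10 is not a member.

Answer: no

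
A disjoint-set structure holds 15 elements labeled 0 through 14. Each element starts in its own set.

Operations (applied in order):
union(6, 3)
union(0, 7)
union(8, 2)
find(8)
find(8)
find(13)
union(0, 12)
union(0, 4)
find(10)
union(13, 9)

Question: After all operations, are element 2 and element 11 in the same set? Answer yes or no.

Answer: no

Derivation:
Step 1: union(6, 3) -> merged; set of 6 now {3, 6}
Step 2: union(0, 7) -> merged; set of 0 now {0, 7}
Step 3: union(8, 2) -> merged; set of 8 now {2, 8}
Step 4: find(8) -> no change; set of 8 is {2, 8}
Step 5: find(8) -> no change; set of 8 is {2, 8}
Step 6: find(13) -> no change; set of 13 is {13}
Step 7: union(0, 12) -> merged; set of 0 now {0, 7, 12}
Step 8: union(0, 4) -> merged; set of 0 now {0, 4, 7, 12}
Step 9: find(10) -> no change; set of 10 is {10}
Step 10: union(13, 9) -> merged; set of 13 now {9, 13}
Set of 2: {2, 8}; 11 is not a member.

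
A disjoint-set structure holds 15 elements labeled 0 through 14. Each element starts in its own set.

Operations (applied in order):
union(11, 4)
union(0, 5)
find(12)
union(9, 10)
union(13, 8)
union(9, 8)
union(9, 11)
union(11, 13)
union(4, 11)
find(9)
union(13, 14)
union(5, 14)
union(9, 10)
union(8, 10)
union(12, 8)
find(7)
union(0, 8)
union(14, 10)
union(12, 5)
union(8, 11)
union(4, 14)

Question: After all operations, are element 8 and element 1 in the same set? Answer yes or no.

Step 1: union(11, 4) -> merged; set of 11 now {4, 11}
Step 2: union(0, 5) -> merged; set of 0 now {0, 5}
Step 3: find(12) -> no change; set of 12 is {12}
Step 4: union(9, 10) -> merged; set of 9 now {9, 10}
Step 5: union(13, 8) -> merged; set of 13 now {8, 13}
Step 6: union(9, 8) -> merged; set of 9 now {8, 9, 10, 13}
Step 7: union(9, 11) -> merged; set of 9 now {4, 8, 9, 10, 11, 13}
Step 8: union(11, 13) -> already same set; set of 11 now {4, 8, 9, 10, 11, 13}
Step 9: union(4, 11) -> already same set; set of 4 now {4, 8, 9, 10, 11, 13}
Step 10: find(9) -> no change; set of 9 is {4, 8, 9, 10, 11, 13}
Step 11: union(13, 14) -> merged; set of 13 now {4, 8, 9, 10, 11, 13, 14}
Step 12: union(5, 14) -> merged; set of 5 now {0, 4, 5, 8, 9, 10, 11, 13, 14}
Step 13: union(9, 10) -> already same set; set of 9 now {0, 4, 5, 8, 9, 10, 11, 13, 14}
Step 14: union(8, 10) -> already same set; set of 8 now {0, 4, 5, 8, 9, 10, 11, 13, 14}
Step 15: union(12, 8) -> merged; set of 12 now {0, 4, 5, 8, 9, 10, 11, 12, 13, 14}
Step 16: find(7) -> no change; set of 7 is {7}
Step 17: union(0, 8) -> already same set; set of 0 now {0, 4, 5, 8, 9, 10, 11, 12, 13, 14}
Step 18: union(14, 10) -> already same set; set of 14 now {0, 4, 5, 8, 9, 10, 11, 12, 13, 14}
Step 19: union(12, 5) -> already same set; set of 12 now {0, 4, 5, 8, 9, 10, 11, 12, 13, 14}
Step 20: union(8, 11) -> already same set; set of 8 now {0, 4, 5, 8, 9, 10, 11, 12, 13, 14}
Step 21: union(4, 14) -> already same set; set of 4 now {0, 4, 5, 8, 9, 10, 11, 12, 13, 14}
Set of 8: {0, 4, 5, 8, 9, 10, 11, 12, 13, 14}; 1 is not a member.

Answer: no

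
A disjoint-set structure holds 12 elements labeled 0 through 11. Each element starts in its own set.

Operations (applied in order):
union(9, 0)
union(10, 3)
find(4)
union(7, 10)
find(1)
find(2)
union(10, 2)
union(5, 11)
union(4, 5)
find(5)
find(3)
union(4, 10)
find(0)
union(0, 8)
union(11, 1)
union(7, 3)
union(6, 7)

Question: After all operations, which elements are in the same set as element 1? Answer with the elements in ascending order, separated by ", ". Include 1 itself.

Answer: 1, 2, 3, 4, 5, 6, 7, 10, 11

Derivation:
Step 1: union(9, 0) -> merged; set of 9 now {0, 9}
Step 2: union(10, 3) -> merged; set of 10 now {3, 10}
Step 3: find(4) -> no change; set of 4 is {4}
Step 4: union(7, 10) -> merged; set of 7 now {3, 7, 10}
Step 5: find(1) -> no change; set of 1 is {1}
Step 6: find(2) -> no change; set of 2 is {2}
Step 7: union(10, 2) -> merged; set of 10 now {2, 3, 7, 10}
Step 8: union(5, 11) -> merged; set of 5 now {5, 11}
Step 9: union(4, 5) -> merged; set of 4 now {4, 5, 11}
Step 10: find(5) -> no change; set of 5 is {4, 5, 11}
Step 11: find(3) -> no change; set of 3 is {2, 3, 7, 10}
Step 12: union(4, 10) -> merged; set of 4 now {2, 3, 4, 5, 7, 10, 11}
Step 13: find(0) -> no change; set of 0 is {0, 9}
Step 14: union(0, 8) -> merged; set of 0 now {0, 8, 9}
Step 15: union(11, 1) -> merged; set of 11 now {1, 2, 3, 4, 5, 7, 10, 11}
Step 16: union(7, 3) -> already same set; set of 7 now {1, 2, 3, 4, 5, 7, 10, 11}
Step 17: union(6, 7) -> merged; set of 6 now {1, 2, 3, 4, 5, 6, 7, 10, 11}
Component of 1: {1, 2, 3, 4, 5, 6, 7, 10, 11}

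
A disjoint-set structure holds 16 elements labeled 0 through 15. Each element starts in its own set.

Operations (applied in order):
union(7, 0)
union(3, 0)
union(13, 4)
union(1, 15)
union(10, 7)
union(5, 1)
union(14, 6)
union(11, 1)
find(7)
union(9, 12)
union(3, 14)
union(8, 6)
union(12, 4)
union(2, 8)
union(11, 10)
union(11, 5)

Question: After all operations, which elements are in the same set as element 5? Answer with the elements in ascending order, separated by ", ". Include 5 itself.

Step 1: union(7, 0) -> merged; set of 7 now {0, 7}
Step 2: union(3, 0) -> merged; set of 3 now {0, 3, 7}
Step 3: union(13, 4) -> merged; set of 13 now {4, 13}
Step 4: union(1, 15) -> merged; set of 1 now {1, 15}
Step 5: union(10, 7) -> merged; set of 10 now {0, 3, 7, 10}
Step 6: union(5, 1) -> merged; set of 5 now {1, 5, 15}
Step 7: union(14, 6) -> merged; set of 14 now {6, 14}
Step 8: union(11, 1) -> merged; set of 11 now {1, 5, 11, 15}
Step 9: find(7) -> no change; set of 7 is {0, 3, 7, 10}
Step 10: union(9, 12) -> merged; set of 9 now {9, 12}
Step 11: union(3, 14) -> merged; set of 3 now {0, 3, 6, 7, 10, 14}
Step 12: union(8, 6) -> merged; set of 8 now {0, 3, 6, 7, 8, 10, 14}
Step 13: union(12, 4) -> merged; set of 12 now {4, 9, 12, 13}
Step 14: union(2, 8) -> merged; set of 2 now {0, 2, 3, 6, 7, 8, 10, 14}
Step 15: union(11, 10) -> merged; set of 11 now {0, 1, 2, 3, 5, 6, 7, 8, 10, 11, 14, 15}
Step 16: union(11, 5) -> already same set; set of 11 now {0, 1, 2, 3, 5, 6, 7, 8, 10, 11, 14, 15}
Component of 5: {0, 1, 2, 3, 5, 6, 7, 8, 10, 11, 14, 15}

Answer: 0, 1, 2, 3, 5, 6, 7, 8, 10, 11, 14, 15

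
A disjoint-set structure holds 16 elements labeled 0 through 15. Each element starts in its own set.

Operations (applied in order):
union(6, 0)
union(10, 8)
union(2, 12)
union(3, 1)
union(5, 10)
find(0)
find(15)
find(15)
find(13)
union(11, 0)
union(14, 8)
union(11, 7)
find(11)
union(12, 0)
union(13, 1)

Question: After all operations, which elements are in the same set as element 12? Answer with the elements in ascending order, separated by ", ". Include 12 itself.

Step 1: union(6, 0) -> merged; set of 6 now {0, 6}
Step 2: union(10, 8) -> merged; set of 10 now {8, 10}
Step 3: union(2, 12) -> merged; set of 2 now {2, 12}
Step 4: union(3, 1) -> merged; set of 3 now {1, 3}
Step 5: union(5, 10) -> merged; set of 5 now {5, 8, 10}
Step 6: find(0) -> no change; set of 0 is {0, 6}
Step 7: find(15) -> no change; set of 15 is {15}
Step 8: find(15) -> no change; set of 15 is {15}
Step 9: find(13) -> no change; set of 13 is {13}
Step 10: union(11, 0) -> merged; set of 11 now {0, 6, 11}
Step 11: union(14, 8) -> merged; set of 14 now {5, 8, 10, 14}
Step 12: union(11, 7) -> merged; set of 11 now {0, 6, 7, 11}
Step 13: find(11) -> no change; set of 11 is {0, 6, 7, 11}
Step 14: union(12, 0) -> merged; set of 12 now {0, 2, 6, 7, 11, 12}
Step 15: union(13, 1) -> merged; set of 13 now {1, 3, 13}
Component of 12: {0, 2, 6, 7, 11, 12}

Answer: 0, 2, 6, 7, 11, 12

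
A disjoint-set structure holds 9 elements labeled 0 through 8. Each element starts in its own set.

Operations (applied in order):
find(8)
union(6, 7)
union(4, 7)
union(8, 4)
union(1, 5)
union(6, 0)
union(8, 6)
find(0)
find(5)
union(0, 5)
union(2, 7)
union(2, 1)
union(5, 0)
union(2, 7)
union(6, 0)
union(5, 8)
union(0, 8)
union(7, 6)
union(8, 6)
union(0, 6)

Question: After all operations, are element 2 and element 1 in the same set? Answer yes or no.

Step 1: find(8) -> no change; set of 8 is {8}
Step 2: union(6, 7) -> merged; set of 6 now {6, 7}
Step 3: union(4, 7) -> merged; set of 4 now {4, 6, 7}
Step 4: union(8, 4) -> merged; set of 8 now {4, 6, 7, 8}
Step 5: union(1, 5) -> merged; set of 1 now {1, 5}
Step 6: union(6, 0) -> merged; set of 6 now {0, 4, 6, 7, 8}
Step 7: union(8, 6) -> already same set; set of 8 now {0, 4, 6, 7, 8}
Step 8: find(0) -> no change; set of 0 is {0, 4, 6, 7, 8}
Step 9: find(5) -> no change; set of 5 is {1, 5}
Step 10: union(0, 5) -> merged; set of 0 now {0, 1, 4, 5, 6, 7, 8}
Step 11: union(2, 7) -> merged; set of 2 now {0, 1, 2, 4, 5, 6, 7, 8}
Step 12: union(2, 1) -> already same set; set of 2 now {0, 1, 2, 4, 5, 6, 7, 8}
Step 13: union(5, 0) -> already same set; set of 5 now {0, 1, 2, 4, 5, 6, 7, 8}
Step 14: union(2, 7) -> already same set; set of 2 now {0, 1, 2, 4, 5, 6, 7, 8}
Step 15: union(6, 0) -> already same set; set of 6 now {0, 1, 2, 4, 5, 6, 7, 8}
Step 16: union(5, 8) -> already same set; set of 5 now {0, 1, 2, 4, 5, 6, 7, 8}
Step 17: union(0, 8) -> already same set; set of 0 now {0, 1, 2, 4, 5, 6, 7, 8}
Step 18: union(7, 6) -> already same set; set of 7 now {0, 1, 2, 4, 5, 6, 7, 8}
Step 19: union(8, 6) -> already same set; set of 8 now {0, 1, 2, 4, 5, 6, 7, 8}
Step 20: union(0, 6) -> already same set; set of 0 now {0, 1, 2, 4, 5, 6, 7, 8}
Set of 2: {0, 1, 2, 4, 5, 6, 7, 8}; 1 is a member.

Answer: yes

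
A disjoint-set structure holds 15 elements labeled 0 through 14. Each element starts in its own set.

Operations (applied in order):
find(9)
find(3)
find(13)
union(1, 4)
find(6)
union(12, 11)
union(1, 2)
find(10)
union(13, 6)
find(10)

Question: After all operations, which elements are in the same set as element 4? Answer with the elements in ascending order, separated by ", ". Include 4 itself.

Answer: 1, 2, 4

Derivation:
Step 1: find(9) -> no change; set of 9 is {9}
Step 2: find(3) -> no change; set of 3 is {3}
Step 3: find(13) -> no change; set of 13 is {13}
Step 4: union(1, 4) -> merged; set of 1 now {1, 4}
Step 5: find(6) -> no change; set of 6 is {6}
Step 6: union(12, 11) -> merged; set of 12 now {11, 12}
Step 7: union(1, 2) -> merged; set of 1 now {1, 2, 4}
Step 8: find(10) -> no change; set of 10 is {10}
Step 9: union(13, 6) -> merged; set of 13 now {6, 13}
Step 10: find(10) -> no change; set of 10 is {10}
Component of 4: {1, 2, 4}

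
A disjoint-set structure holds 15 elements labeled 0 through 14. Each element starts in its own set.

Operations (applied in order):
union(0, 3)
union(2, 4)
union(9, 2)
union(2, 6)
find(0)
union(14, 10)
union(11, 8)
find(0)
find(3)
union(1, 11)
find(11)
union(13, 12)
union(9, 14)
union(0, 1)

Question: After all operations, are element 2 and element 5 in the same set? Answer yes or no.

Step 1: union(0, 3) -> merged; set of 0 now {0, 3}
Step 2: union(2, 4) -> merged; set of 2 now {2, 4}
Step 3: union(9, 2) -> merged; set of 9 now {2, 4, 9}
Step 4: union(2, 6) -> merged; set of 2 now {2, 4, 6, 9}
Step 5: find(0) -> no change; set of 0 is {0, 3}
Step 6: union(14, 10) -> merged; set of 14 now {10, 14}
Step 7: union(11, 8) -> merged; set of 11 now {8, 11}
Step 8: find(0) -> no change; set of 0 is {0, 3}
Step 9: find(3) -> no change; set of 3 is {0, 3}
Step 10: union(1, 11) -> merged; set of 1 now {1, 8, 11}
Step 11: find(11) -> no change; set of 11 is {1, 8, 11}
Step 12: union(13, 12) -> merged; set of 13 now {12, 13}
Step 13: union(9, 14) -> merged; set of 9 now {2, 4, 6, 9, 10, 14}
Step 14: union(0, 1) -> merged; set of 0 now {0, 1, 3, 8, 11}
Set of 2: {2, 4, 6, 9, 10, 14}; 5 is not a member.

Answer: no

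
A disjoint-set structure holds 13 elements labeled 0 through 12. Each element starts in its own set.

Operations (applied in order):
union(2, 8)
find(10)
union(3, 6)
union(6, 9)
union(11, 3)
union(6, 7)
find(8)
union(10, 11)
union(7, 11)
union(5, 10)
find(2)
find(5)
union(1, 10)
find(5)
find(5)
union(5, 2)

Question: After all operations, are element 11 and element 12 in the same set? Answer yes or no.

Step 1: union(2, 8) -> merged; set of 2 now {2, 8}
Step 2: find(10) -> no change; set of 10 is {10}
Step 3: union(3, 6) -> merged; set of 3 now {3, 6}
Step 4: union(6, 9) -> merged; set of 6 now {3, 6, 9}
Step 5: union(11, 3) -> merged; set of 11 now {3, 6, 9, 11}
Step 6: union(6, 7) -> merged; set of 6 now {3, 6, 7, 9, 11}
Step 7: find(8) -> no change; set of 8 is {2, 8}
Step 8: union(10, 11) -> merged; set of 10 now {3, 6, 7, 9, 10, 11}
Step 9: union(7, 11) -> already same set; set of 7 now {3, 6, 7, 9, 10, 11}
Step 10: union(5, 10) -> merged; set of 5 now {3, 5, 6, 7, 9, 10, 11}
Step 11: find(2) -> no change; set of 2 is {2, 8}
Step 12: find(5) -> no change; set of 5 is {3, 5, 6, 7, 9, 10, 11}
Step 13: union(1, 10) -> merged; set of 1 now {1, 3, 5, 6, 7, 9, 10, 11}
Step 14: find(5) -> no change; set of 5 is {1, 3, 5, 6, 7, 9, 10, 11}
Step 15: find(5) -> no change; set of 5 is {1, 3, 5, 6, 7, 9, 10, 11}
Step 16: union(5, 2) -> merged; set of 5 now {1, 2, 3, 5, 6, 7, 8, 9, 10, 11}
Set of 11: {1, 2, 3, 5, 6, 7, 8, 9, 10, 11}; 12 is not a member.

Answer: no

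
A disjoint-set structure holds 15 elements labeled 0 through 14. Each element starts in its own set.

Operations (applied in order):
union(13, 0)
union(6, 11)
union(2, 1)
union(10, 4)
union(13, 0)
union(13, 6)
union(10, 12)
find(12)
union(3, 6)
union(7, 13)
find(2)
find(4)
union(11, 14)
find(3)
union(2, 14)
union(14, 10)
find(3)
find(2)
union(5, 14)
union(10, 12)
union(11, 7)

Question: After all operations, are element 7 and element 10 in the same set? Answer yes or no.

Answer: yes

Derivation:
Step 1: union(13, 0) -> merged; set of 13 now {0, 13}
Step 2: union(6, 11) -> merged; set of 6 now {6, 11}
Step 3: union(2, 1) -> merged; set of 2 now {1, 2}
Step 4: union(10, 4) -> merged; set of 10 now {4, 10}
Step 5: union(13, 0) -> already same set; set of 13 now {0, 13}
Step 6: union(13, 6) -> merged; set of 13 now {0, 6, 11, 13}
Step 7: union(10, 12) -> merged; set of 10 now {4, 10, 12}
Step 8: find(12) -> no change; set of 12 is {4, 10, 12}
Step 9: union(3, 6) -> merged; set of 3 now {0, 3, 6, 11, 13}
Step 10: union(7, 13) -> merged; set of 7 now {0, 3, 6, 7, 11, 13}
Step 11: find(2) -> no change; set of 2 is {1, 2}
Step 12: find(4) -> no change; set of 4 is {4, 10, 12}
Step 13: union(11, 14) -> merged; set of 11 now {0, 3, 6, 7, 11, 13, 14}
Step 14: find(3) -> no change; set of 3 is {0, 3, 6, 7, 11, 13, 14}
Step 15: union(2, 14) -> merged; set of 2 now {0, 1, 2, 3, 6, 7, 11, 13, 14}
Step 16: union(14, 10) -> merged; set of 14 now {0, 1, 2, 3, 4, 6, 7, 10, 11, 12, 13, 14}
Step 17: find(3) -> no change; set of 3 is {0, 1, 2, 3, 4, 6, 7, 10, 11, 12, 13, 14}
Step 18: find(2) -> no change; set of 2 is {0, 1, 2, 3, 4, 6, 7, 10, 11, 12, 13, 14}
Step 19: union(5, 14) -> merged; set of 5 now {0, 1, 2, 3, 4, 5, 6, 7, 10, 11, 12, 13, 14}
Step 20: union(10, 12) -> already same set; set of 10 now {0, 1, 2, 3, 4, 5, 6, 7, 10, 11, 12, 13, 14}
Step 21: union(11, 7) -> already same set; set of 11 now {0, 1, 2, 3, 4, 5, 6, 7, 10, 11, 12, 13, 14}
Set of 7: {0, 1, 2, 3, 4, 5, 6, 7, 10, 11, 12, 13, 14}; 10 is a member.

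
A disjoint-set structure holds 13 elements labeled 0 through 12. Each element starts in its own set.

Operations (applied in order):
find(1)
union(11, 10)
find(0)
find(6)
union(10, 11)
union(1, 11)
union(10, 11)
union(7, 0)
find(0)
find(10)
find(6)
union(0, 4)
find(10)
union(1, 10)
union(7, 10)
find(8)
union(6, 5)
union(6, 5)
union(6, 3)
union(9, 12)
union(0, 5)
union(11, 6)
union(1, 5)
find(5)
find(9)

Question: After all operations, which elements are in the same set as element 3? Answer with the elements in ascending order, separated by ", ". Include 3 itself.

Answer: 0, 1, 3, 4, 5, 6, 7, 10, 11

Derivation:
Step 1: find(1) -> no change; set of 1 is {1}
Step 2: union(11, 10) -> merged; set of 11 now {10, 11}
Step 3: find(0) -> no change; set of 0 is {0}
Step 4: find(6) -> no change; set of 6 is {6}
Step 5: union(10, 11) -> already same set; set of 10 now {10, 11}
Step 6: union(1, 11) -> merged; set of 1 now {1, 10, 11}
Step 7: union(10, 11) -> already same set; set of 10 now {1, 10, 11}
Step 8: union(7, 0) -> merged; set of 7 now {0, 7}
Step 9: find(0) -> no change; set of 0 is {0, 7}
Step 10: find(10) -> no change; set of 10 is {1, 10, 11}
Step 11: find(6) -> no change; set of 6 is {6}
Step 12: union(0, 4) -> merged; set of 0 now {0, 4, 7}
Step 13: find(10) -> no change; set of 10 is {1, 10, 11}
Step 14: union(1, 10) -> already same set; set of 1 now {1, 10, 11}
Step 15: union(7, 10) -> merged; set of 7 now {0, 1, 4, 7, 10, 11}
Step 16: find(8) -> no change; set of 8 is {8}
Step 17: union(6, 5) -> merged; set of 6 now {5, 6}
Step 18: union(6, 5) -> already same set; set of 6 now {5, 6}
Step 19: union(6, 3) -> merged; set of 6 now {3, 5, 6}
Step 20: union(9, 12) -> merged; set of 9 now {9, 12}
Step 21: union(0, 5) -> merged; set of 0 now {0, 1, 3, 4, 5, 6, 7, 10, 11}
Step 22: union(11, 6) -> already same set; set of 11 now {0, 1, 3, 4, 5, 6, 7, 10, 11}
Step 23: union(1, 5) -> already same set; set of 1 now {0, 1, 3, 4, 5, 6, 7, 10, 11}
Step 24: find(5) -> no change; set of 5 is {0, 1, 3, 4, 5, 6, 7, 10, 11}
Step 25: find(9) -> no change; set of 9 is {9, 12}
Component of 3: {0, 1, 3, 4, 5, 6, 7, 10, 11}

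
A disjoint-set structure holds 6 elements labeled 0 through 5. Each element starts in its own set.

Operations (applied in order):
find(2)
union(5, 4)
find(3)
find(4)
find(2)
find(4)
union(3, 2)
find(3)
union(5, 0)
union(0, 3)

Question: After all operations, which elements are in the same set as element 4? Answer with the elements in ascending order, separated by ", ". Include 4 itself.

Answer: 0, 2, 3, 4, 5

Derivation:
Step 1: find(2) -> no change; set of 2 is {2}
Step 2: union(5, 4) -> merged; set of 5 now {4, 5}
Step 3: find(3) -> no change; set of 3 is {3}
Step 4: find(4) -> no change; set of 4 is {4, 5}
Step 5: find(2) -> no change; set of 2 is {2}
Step 6: find(4) -> no change; set of 4 is {4, 5}
Step 7: union(3, 2) -> merged; set of 3 now {2, 3}
Step 8: find(3) -> no change; set of 3 is {2, 3}
Step 9: union(5, 0) -> merged; set of 5 now {0, 4, 5}
Step 10: union(0, 3) -> merged; set of 0 now {0, 2, 3, 4, 5}
Component of 4: {0, 2, 3, 4, 5}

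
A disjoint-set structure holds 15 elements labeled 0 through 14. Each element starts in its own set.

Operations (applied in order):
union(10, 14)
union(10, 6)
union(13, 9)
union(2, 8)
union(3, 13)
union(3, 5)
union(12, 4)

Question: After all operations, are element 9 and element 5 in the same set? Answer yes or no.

Step 1: union(10, 14) -> merged; set of 10 now {10, 14}
Step 2: union(10, 6) -> merged; set of 10 now {6, 10, 14}
Step 3: union(13, 9) -> merged; set of 13 now {9, 13}
Step 4: union(2, 8) -> merged; set of 2 now {2, 8}
Step 5: union(3, 13) -> merged; set of 3 now {3, 9, 13}
Step 6: union(3, 5) -> merged; set of 3 now {3, 5, 9, 13}
Step 7: union(12, 4) -> merged; set of 12 now {4, 12}
Set of 9: {3, 5, 9, 13}; 5 is a member.

Answer: yes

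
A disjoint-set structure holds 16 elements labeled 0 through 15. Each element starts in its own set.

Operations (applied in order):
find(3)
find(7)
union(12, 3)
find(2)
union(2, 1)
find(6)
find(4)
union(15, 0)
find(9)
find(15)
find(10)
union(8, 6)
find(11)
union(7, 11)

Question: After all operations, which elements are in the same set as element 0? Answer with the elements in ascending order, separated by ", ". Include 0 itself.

Step 1: find(3) -> no change; set of 3 is {3}
Step 2: find(7) -> no change; set of 7 is {7}
Step 3: union(12, 3) -> merged; set of 12 now {3, 12}
Step 4: find(2) -> no change; set of 2 is {2}
Step 5: union(2, 1) -> merged; set of 2 now {1, 2}
Step 6: find(6) -> no change; set of 6 is {6}
Step 7: find(4) -> no change; set of 4 is {4}
Step 8: union(15, 0) -> merged; set of 15 now {0, 15}
Step 9: find(9) -> no change; set of 9 is {9}
Step 10: find(15) -> no change; set of 15 is {0, 15}
Step 11: find(10) -> no change; set of 10 is {10}
Step 12: union(8, 6) -> merged; set of 8 now {6, 8}
Step 13: find(11) -> no change; set of 11 is {11}
Step 14: union(7, 11) -> merged; set of 7 now {7, 11}
Component of 0: {0, 15}

Answer: 0, 15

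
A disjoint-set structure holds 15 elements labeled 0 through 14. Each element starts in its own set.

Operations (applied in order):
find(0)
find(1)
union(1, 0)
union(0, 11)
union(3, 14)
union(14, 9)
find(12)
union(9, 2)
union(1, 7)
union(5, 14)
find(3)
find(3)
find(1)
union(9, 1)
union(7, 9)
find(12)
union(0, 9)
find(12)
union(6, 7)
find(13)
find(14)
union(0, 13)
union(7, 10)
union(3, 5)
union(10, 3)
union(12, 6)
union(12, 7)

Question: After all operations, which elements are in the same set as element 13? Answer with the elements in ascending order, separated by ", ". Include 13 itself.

Answer: 0, 1, 2, 3, 5, 6, 7, 9, 10, 11, 12, 13, 14

Derivation:
Step 1: find(0) -> no change; set of 0 is {0}
Step 2: find(1) -> no change; set of 1 is {1}
Step 3: union(1, 0) -> merged; set of 1 now {0, 1}
Step 4: union(0, 11) -> merged; set of 0 now {0, 1, 11}
Step 5: union(3, 14) -> merged; set of 3 now {3, 14}
Step 6: union(14, 9) -> merged; set of 14 now {3, 9, 14}
Step 7: find(12) -> no change; set of 12 is {12}
Step 8: union(9, 2) -> merged; set of 9 now {2, 3, 9, 14}
Step 9: union(1, 7) -> merged; set of 1 now {0, 1, 7, 11}
Step 10: union(5, 14) -> merged; set of 5 now {2, 3, 5, 9, 14}
Step 11: find(3) -> no change; set of 3 is {2, 3, 5, 9, 14}
Step 12: find(3) -> no change; set of 3 is {2, 3, 5, 9, 14}
Step 13: find(1) -> no change; set of 1 is {0, 1, 7, 11}
Step 14: union(9, 1) -> merged; set of 9 now {0, 1, 2, 3, 5, 7, 9, 11, 14}
Step 15: union(7, 9) -> already same set; set of 7 now {0, 1, 2, 3, 5, 7, 9, 11, 14}
Step 16: find(12) -> no change; set of 12 is {12}
Step 17: union(0, 9) -> already same set; set of 0 now {0, 1, 2, 3, 5, 7, 9, 11, 14}
Step 18: find(12) -> no change; set of 12 is {12}
Step 19: union(6, 7) -> merged; set of 6 now {0, 1, 2, 3, 5, 6, 7, 9, 11, 14}
Step 20: find(13) -> no change; set of 13 is {13}
Step 21: find(14) -> no change; set of 14 is {0, 1, 2, 3, 5, 6, 7, 9, 11, 14}
Step 22: union(0, 13) -> merged; set of 0 now {0, 1, 2, 3, 5, 6, 7, 9, 11, 13, 14}
Step 23: union(7, 10) -> merged; set of 7 now {0, 1, 2, 3, 5, 6, 7, 9, 10, 11, 13, 14}
Step 24: union(3, 5) -> already same set; set of 3 now {0, 1, 2, 3, 5, 6, 7, 9, 10, 11, 13, 14}
Step 25: union(10, 3) -> already same set; set of 10 now {0, 1, 2, 3, 5, 6, 7, 9, 10, 11, 13, 14}
Step 26: union(12, 6) -> merged; set of 12 now {0, 1, 2, 3, 5, 6, 7, 9, 10, 11, 12, 13, 14}
Step 27: union(12, 7) -> already same set; set of 12 now {0, 1, 2, 3, 5, 6, 7, 9, 10, 11, 12, 13, 14}
Component of 13: {0, 1, 2, 3, 5, 6, 7, 9, 10, 11, 12, 13, 14}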